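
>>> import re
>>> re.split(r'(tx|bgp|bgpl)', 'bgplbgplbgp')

['', 'bgp', 'l', 'bgp', 'l', 'bgp', '']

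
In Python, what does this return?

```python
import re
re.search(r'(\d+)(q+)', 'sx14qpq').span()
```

(2, 5)

The pattern matches one or more of a digit (captured); then one or more of a literal 'q' (captured).
`search` walks the string left to right and returns the first match it finds.
The match spans [2:5] → '14q'.
Captured: group 1 = '14', group 2 = 'q'.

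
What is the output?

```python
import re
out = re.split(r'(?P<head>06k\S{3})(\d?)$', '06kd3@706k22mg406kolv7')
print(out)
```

['06kd3@706k22mg4', '06kolv', '7', '']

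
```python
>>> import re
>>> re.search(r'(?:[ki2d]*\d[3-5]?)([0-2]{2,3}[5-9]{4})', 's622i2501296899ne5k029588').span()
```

(2, 14)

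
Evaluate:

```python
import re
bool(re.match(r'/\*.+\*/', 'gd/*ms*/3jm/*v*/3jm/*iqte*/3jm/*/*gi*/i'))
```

False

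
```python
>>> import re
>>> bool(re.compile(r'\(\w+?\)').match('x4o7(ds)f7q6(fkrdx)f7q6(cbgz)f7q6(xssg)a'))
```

With `match`, the pattern is implicitly anchored at the beginning.
Here position 0 doesn't satisfy it, so the call returns None, and `bool(None)` is False.

False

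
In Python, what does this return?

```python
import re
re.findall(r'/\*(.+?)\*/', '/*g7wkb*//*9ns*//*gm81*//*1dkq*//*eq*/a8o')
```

['g7wkb', '9ns', 'gm81', '1dkq', 'eq']

Matches: at [0:9] match '/*g7wkb*/', group 1 = 'g7wkb'; at [9:16] match '/*9ns*/', group 1 = '9ns'; at [16:24] match '/*gm81*/', group 1 = 'gm81'; at [24:32] match '/*1dkq*/', group 1 = '1dkq'; at [32:38] match '/*eq*/', group 1 = 'eq'.
Because there's exactly one group, `findall` drops the full match and keeps group 1 from each hit.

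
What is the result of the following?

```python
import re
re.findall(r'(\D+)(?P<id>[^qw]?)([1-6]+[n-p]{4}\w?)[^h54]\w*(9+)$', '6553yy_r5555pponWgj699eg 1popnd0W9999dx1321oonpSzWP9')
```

This matches one or more of a non-digit (captured); then optionally any character except [qw] (captured as 'id'); then one or more of a character in [1-6], then exactly 4 of a character in [n-p], then optionally a word character (captured); then any character except [h54], then zero or more of a word character; then one or more of a literal '9' (captured); then anchored at the end.
Matches: at [22:52] match 'eg 1popnd0W9999dx1321oonpSzWP9', groups = ('eg ', '', '1popnd', '9').
`findall` packs the 4 group values into a tuple for every match.

[('eg ', '', '1popnd', '9')]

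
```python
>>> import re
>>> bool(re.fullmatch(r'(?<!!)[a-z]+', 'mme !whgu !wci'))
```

False

`fullmatch` succeeds only if the pattern covers the string from start to end.
Here there's no way to consume every character, so the call returns None, and `bool(None)` is False.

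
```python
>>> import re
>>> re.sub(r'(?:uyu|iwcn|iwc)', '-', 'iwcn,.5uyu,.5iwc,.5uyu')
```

Branches in `(...|...)` are attempted left-to-right; the first branch that allows the whole pattern to succeed is taken.
Matches: at [0:4] → 'iwcn'; at [7:10] → 'uyu'; at [13:16] → 'iwc'; at [19:22] → 'uyu'.
Each match is replaced by '-'.

'-,.5-,.5-,.5-'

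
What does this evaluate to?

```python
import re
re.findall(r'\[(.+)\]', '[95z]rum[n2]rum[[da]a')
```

['95z]rum[n2]rum[[da']

With a single group, `findall` returns only what that group captured — 1 item.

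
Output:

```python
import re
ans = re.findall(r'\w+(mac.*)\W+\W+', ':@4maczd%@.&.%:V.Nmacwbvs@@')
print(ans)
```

['maczd%@.&.%:V.Nmacwbvs']

This matches one or more of a word character; then the literal 'mac', then zero or more of any character (captured); then one or more of a non-word character; then one or more of a non-word character.
Walking the string: at [2:27] match '4maczd%@.&.%:V.Nmacwbvs@@', group 1 = 'maczd%@.&.%:V.Nmacwbvs'.
`findall` collects group 1 from the one match (1 total).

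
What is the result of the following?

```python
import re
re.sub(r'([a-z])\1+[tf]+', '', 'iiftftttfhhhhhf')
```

''

`\1` is not a pattern — it's the concrete string captured by group 1, re-applied verbatim.
Each match is replaced by ''.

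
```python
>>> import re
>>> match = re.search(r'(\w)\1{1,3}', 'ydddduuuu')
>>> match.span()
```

After group 1 captures some text, `\1` only succeeds where that same text appears again.
`re.search` tries every starting position until one works.
The match spans [1:5] → 'dddd'.
Captured: group 1 = 'd'.

(1, 5)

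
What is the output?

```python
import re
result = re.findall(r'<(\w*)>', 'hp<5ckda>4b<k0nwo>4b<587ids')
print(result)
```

['5ckda', 'k0nwo']

Matches: at [2:9] match '<5ckda>', group 1 = '5ckda'; at [11:18] match '<k0nwo>', group 1 = 'k0nwo'.
`findall` collects group 1 from each match (2 total).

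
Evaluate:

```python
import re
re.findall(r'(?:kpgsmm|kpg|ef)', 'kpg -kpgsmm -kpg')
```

['kpg', 'kpgsmm', 'kpg']

`|` is ordered: at each position the engine commits to the first alternative that works.
With no groups in the pattern, `findall` gives back each whole match — 3 here.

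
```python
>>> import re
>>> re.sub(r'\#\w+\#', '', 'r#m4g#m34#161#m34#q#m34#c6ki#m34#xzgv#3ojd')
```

Every occurrence is swapped for ''.

'rm34m34m34m343ojd'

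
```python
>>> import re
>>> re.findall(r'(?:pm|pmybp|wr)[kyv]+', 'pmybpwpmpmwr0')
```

Matches: at [0:3] → 'pmy'.
With no groups in the pattern, `findall` gives back each whole match — 1 here.

['pmy']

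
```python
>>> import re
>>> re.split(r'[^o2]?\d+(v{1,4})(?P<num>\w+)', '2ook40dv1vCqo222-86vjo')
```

Pattern: optionally any character except [o2], then one or more of a digit; then 1 to 4 of a literal 'v' (captured); then one or more of a word character (captured as 'num').
Matches to split on: at [7:16] → 'v1vCqo222'; at [16:22] → '-86vjo'.
`re.split` interleaves the captured-group text with the surrounding fragments.

['2ook40d', 'v', 'Cqo222', '', 'v', 'jo', '']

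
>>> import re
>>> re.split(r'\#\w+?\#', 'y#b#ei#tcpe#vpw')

['y', 'ei', 'vpw']

Each match becomes a cut point; 3 segments remain.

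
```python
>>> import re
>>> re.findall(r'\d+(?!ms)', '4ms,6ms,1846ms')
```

['184']

`(?!…)`/`(?<!…)` only lets a position through if the neighbouring text does NOT match; no characters are consumed.
Scanning left to right: at [8:11] → '184'.
No capturing groups, so `findall` returns the 1 full match string.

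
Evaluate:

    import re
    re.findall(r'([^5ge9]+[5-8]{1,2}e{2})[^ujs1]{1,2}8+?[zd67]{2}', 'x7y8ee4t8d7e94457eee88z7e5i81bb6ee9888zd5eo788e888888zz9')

This matches one or more of any character except [5ge9], then 1 to 2 of a character in [5-8], then exactly 2 of a literal 'e' (captured); then 1 to 2 of any character except [ujs1], then one or more of the literal '8' (lazy), then exactly 2 of one of [zd67].
Matches: at [0:11] match 'x7y8ee4t8d7', group 1 = 'x7y8ee'; at [13:24] match '4457eee88z7', group 1 = '4457ee'; at [26:40] match 'i81bb6ee9888zd', group 1 = 'i81bb6ee'.
Because there's exactly one group, `findall` drops the full match and keeps group 1 from each hit.

['x7y8ee', '4457ee', 'i81bb6ee']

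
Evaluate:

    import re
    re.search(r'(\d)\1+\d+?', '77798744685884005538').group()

`\1` is not a pattern — it's the concrete string captured by group 1, re-applied verbatim.
`re.search` tries every starting position until one works.
The match spans [0:4] → '7779'.
Captured: group 1 = '7'.

'7779'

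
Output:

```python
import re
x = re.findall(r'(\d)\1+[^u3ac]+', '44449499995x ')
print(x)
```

['4']

`\1` has to match the exact text group 1 already captured.
Walking the string: at [0:13] match '44449499995x ', group 1 = '4'.
`findall` collects group 1 from the one match (1 total).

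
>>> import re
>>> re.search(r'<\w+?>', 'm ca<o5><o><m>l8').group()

'<o5>'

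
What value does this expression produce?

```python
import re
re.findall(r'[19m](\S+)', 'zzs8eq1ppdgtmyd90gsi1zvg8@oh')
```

['ppdgtmyd90gsi1zvg8@oh']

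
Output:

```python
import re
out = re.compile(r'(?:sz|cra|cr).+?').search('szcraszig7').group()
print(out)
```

The match spans [0:3] → 'szc'.

szc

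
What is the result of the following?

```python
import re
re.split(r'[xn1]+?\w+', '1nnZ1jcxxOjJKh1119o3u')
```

The pattern matches one or more of one of [xn1] (lazy); then one or more of a word character.
Matches to split on: at [0:21] → '1nnZ1jcxxOjJKh1119o3u'.
Each match becomes a cut point; 2 segments remain.

['', '']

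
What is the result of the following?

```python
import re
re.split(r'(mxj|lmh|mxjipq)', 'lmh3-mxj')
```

['', 'lmh', '3-', 'mxj', '']

Matches to split on: at [0:3] → 'lmh'; at [5:8] → 'mxj'.
With a capturing group present, the delimiter's captured portion is kept in the result list.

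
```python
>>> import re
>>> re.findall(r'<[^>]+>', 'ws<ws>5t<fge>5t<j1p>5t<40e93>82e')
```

['<ws>', '<fge>', '<j1p>', '<40e93>']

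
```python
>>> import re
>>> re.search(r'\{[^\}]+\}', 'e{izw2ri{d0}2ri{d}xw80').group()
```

'{izw2ri{d0}'

`re.search` tries every starting position until one works.
The match spans [1:12] → '{izw2ri{d0}'.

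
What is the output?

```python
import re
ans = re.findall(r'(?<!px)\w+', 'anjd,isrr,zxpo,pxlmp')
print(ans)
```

Because the assertion is negative and zero-width, positions next to the forbidden text are skipped.
`findall` yields the raw match text (4 of them) because the pattern has no groups.

['anjd', 'isrr', 'zxpo', 'pxlmp']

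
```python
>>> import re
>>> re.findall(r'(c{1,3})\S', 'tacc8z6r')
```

['cc']

Because there's exactly one group, `findall` drops the full match and keeps group 1 from the one hit.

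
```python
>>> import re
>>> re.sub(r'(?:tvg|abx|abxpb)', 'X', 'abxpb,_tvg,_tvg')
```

Branches in `(...|...)` are attempted left-to-right; the first branch that allows the whole pattern to succeed is taken.
`sub` substitutes 'X' at each match site.

'Xpb,_X,_X'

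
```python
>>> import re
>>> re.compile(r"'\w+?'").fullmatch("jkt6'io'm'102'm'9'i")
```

`re.fullmatch` is like wrapping the pattern in `^…$` (in single-line mode).
Here the string isn't matched end-to-end, so the call returns None.

None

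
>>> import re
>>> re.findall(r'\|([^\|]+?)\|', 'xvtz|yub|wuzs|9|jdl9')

Walking the string: at [4:9] match '|yub|', group 1 = 'yub'; at [13:16] match '|9|', group 1 = '9'.
One capturing group, so `findall` returns just the captured substring from each match — 2 in all.

['yub', '9']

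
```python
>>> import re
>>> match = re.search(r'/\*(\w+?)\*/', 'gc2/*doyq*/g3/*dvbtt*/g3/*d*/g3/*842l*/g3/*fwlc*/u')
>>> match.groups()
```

The match spans [3:11] → '/*doyq*/'.
Captured: group 1 = 'doyq'.

('doyq',)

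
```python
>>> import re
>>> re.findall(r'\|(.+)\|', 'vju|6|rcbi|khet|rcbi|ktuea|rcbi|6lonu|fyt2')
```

Because there's exactly one group, `findall` drops the full match and keeps group 1 from the one hit.

['6|rcbi|khet|rcbi|ktuea|rcbi|6lonu']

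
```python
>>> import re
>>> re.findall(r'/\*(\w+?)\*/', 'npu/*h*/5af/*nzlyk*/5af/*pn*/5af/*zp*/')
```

Matches: at [3:8] match '/*h*/', group 1 = 'h'; at [11:20] match '/*nzlyk*/', group 1 = 'nzlyk'; at [23:29] match '/*pn*/', group 1 = 'pn'; at [32:38] match '/*zp*/', group 1 = 'zp'.
`findall` collects group 1 from each match (4 total).

['h', 'nzlyk', 'pn', 'zp']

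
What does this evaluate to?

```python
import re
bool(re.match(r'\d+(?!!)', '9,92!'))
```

True

`(?!…)`/`(?<!…)` only lets a position through if the neighbouring text does NOT match; no characters are consumed.
With `match`, the pattern is implicitly anchored at the beginning.
The match spans [0:1] → '9'.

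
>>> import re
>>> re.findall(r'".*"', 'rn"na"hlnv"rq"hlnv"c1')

['"na"hlnv"rq"hlnv"']

Matches: at [2:19] → '"na"hlnv"rq"hlnv"'.
Since nothing is captured, `findall` lists the 1 matched substring directly.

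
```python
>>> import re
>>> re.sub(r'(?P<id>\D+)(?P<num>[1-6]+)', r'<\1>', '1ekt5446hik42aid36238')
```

The pattern matches one or more of a non-digit (captured as 'id'); then one or more of a character in [1-6] (captured as 'num').
`\1` in the replacement pulls in group 1's text for each match.

'1<ekt><hik><aid>8'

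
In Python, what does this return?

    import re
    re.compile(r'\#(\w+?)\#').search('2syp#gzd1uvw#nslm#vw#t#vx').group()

`search` walks the string left to right and returns the first match it finds.
The match spans [4:13] → '#gzd1uvw#'.
Captured: group 1 = 'gzd1uvw'.

'#gzd1uvw#'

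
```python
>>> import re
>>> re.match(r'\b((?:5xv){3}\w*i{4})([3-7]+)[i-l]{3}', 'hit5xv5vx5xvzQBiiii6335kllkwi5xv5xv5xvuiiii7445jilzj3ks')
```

None

The pattern matches a word boundary (`\b`, zero-width); then the literal '5xv' repeated 3 times, then zero or more of a word character, then exactly 4 of the literal 'i' (captured); then one or more of a character in [3-7] (captured); then exactly 3 of a character in [i-l].
`re.match` won't scan ahead — the pattern has to work from the very first character.
Here the pattern fails at index 0, so the call returns None.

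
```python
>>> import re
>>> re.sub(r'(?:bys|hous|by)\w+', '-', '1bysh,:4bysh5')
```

Matches: at [1:5] → 'bysh'; at [8:13] → 'bysh5'.
Every occurrence is swapped for '-'.

'1-,:4-'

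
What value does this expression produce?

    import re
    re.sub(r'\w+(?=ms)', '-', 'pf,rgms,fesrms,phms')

The positive lookaround only admits positions where the adjacent text matches; those characters stay outside the span.
Matches: at [3:5] → 'rg'; at [8:12] → 'fesr'; at [15:17] → 'ph'.
`sub` substitutes '-' at each match site.

'pf,-ms,-ms,-ms'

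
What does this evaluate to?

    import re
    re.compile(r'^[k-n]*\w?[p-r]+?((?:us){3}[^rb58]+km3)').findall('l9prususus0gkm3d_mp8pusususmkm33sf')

Pattern: anchored at the start of the string; then zero or more of a character in [k-n], then optionally a word character; then one or more of a character in [p-r] (lazy); then the literal 'us' repeated 3 times, then one or more of any character except [rb58], then the literal 'km3' (captured).
Scanning left to right: at [0:15] match 'l9prususus0gkm3', group 1 = 'ususus0gkm3'.
One capturing group, so `findall` returns just the captured substring from the one match — 1 in all.

['ususus0gkm3']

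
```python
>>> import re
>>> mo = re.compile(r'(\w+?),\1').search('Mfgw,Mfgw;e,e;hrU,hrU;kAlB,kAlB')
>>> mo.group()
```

`\1` has to match the exact text group 1 already captured.
`re.search` scans for the first position where the pattern succeeds.
The match spans [0:9] → 'Mfgw,Mfgw'.
Captured: group 1 = 'Mfgw'.

'Mfgw,Mfgw'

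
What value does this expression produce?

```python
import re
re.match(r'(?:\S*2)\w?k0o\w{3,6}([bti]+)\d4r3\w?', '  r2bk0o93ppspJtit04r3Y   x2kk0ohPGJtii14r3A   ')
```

`re.match` won't scan ahead — the pattern has to work from the very first character.
Here position 0 doesn't satisfy it, so the call returns None.

None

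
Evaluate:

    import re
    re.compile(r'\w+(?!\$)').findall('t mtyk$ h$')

['t', 'mty']

The negative lookahead/lookbehind blocks any match where the forbidden context is present.
Scanning left to right: at [0:1] → 't'; at [2:5] → 'mty'.
With no groups in the pattern, `findall` gives back each whole match — 2 here.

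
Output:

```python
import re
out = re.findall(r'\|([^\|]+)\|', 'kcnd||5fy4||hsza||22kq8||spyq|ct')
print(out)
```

['5fy4', 'hsza', '22kq8', 'spyq']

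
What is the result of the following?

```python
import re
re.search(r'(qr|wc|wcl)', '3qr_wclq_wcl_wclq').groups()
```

('qr',)

`search` walks the string left to right and returns the first match it finds.
The match spans [1:3] → 'qr'.
Captured: group 1 = 'qr'.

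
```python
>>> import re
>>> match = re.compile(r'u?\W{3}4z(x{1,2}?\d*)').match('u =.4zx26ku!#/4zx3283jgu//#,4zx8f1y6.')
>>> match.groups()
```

Pattern: optionally the literal 'u', then exactly 3 of a non-word character, then the literal '4z'; then 1 to 2 of a literal 'x' (lazy), then zero or more of a digit (captured).
`re.match` won't scan ahead — the pattern has to work from the very first character.
The match spans [0:9] → 'u =.4zx26'.
Captured: group 1 = 'x26'.

('x26',)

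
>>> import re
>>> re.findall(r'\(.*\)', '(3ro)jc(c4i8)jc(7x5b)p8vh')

['(3ro)jc(c4i8)jc(7x5b)']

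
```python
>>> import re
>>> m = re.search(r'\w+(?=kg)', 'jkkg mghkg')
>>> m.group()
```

Lookahead/lookbehind check context without consuming it, so the matched span excludes the asserted characters.
`search` walks the string left to right and returns the first match it finds.
The match spans [0:2] → 'jk'.

'jk'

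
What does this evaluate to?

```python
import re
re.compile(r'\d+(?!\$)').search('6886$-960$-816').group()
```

The negative lookahead/lookbehind blocks any match where the forbidden context is present.
The match spans [0:3] → '688'.

'688'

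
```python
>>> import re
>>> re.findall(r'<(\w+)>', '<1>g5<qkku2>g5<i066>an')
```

With a single group, `findall` returns only what that group captured — 3 items.

['1', 'qkku2', 'i066']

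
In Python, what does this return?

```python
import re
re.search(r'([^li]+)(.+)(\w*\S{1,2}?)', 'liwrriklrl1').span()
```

This matches one or more of any character except [li] (captured); then one or more of any character (captured); then zero or more of a word character, then 1 to 2 of a non-whitespace character (lazy) (captured).
`re.search` scans for the first position where the pattern succeeds.
The match spans [2:11] → 'wrriklrl1'.
Captured: group 1 = 'wrr', group 2 = 'iklrl', group 3 = '1'.

(2, 11)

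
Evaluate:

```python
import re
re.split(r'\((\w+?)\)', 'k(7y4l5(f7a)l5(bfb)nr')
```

['k(7y4l5', 'f7a', 'l5', 'bfb', 'nr']

Because the pattern has a capturing group, `split` also inserts each captured text between the pieces.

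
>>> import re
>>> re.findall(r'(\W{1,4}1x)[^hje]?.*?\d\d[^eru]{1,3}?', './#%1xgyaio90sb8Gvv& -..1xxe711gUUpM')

['./#%1x', ' -..1x']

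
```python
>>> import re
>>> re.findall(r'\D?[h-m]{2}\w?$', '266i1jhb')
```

With no groups in the pattern, `findall` gives back each whole match — 1 here.

['jhb']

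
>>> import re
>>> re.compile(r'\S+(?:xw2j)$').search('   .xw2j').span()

(3, 8)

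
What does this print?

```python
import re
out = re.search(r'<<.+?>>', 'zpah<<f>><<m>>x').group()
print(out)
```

<<f>>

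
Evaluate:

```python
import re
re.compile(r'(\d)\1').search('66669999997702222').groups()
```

After group 1 captures some text, `\1` only succeeds where that same text appears again.
Unlike `match`, `search` isn't anchored — it looks for the pattern anywhere in the string.
The match spans [0:2] → '66'.
Captured: group 1 = '6'.

('6',)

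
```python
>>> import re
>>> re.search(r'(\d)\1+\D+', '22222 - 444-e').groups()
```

('2',)

The match spans [0:8] → '22222 - '.
Captured: group 1 = '2'.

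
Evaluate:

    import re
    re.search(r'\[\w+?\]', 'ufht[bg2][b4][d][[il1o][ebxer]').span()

`re.search` scans for the first position where the pattern succeeds.
The match spans [4:9] → '[bg2]'.

(4, 9)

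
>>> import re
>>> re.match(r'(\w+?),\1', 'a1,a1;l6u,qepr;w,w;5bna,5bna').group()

'a1,a1'

With `match`, the pattern is implicitly anchored at the beginning.
The match spans [0:5] → 'a1,a1'.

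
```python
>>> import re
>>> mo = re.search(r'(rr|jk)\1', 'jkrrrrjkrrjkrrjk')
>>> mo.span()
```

(2, 6)

The backreference `\1` re-matches whatever the first group consumed, character for character.
`re.search` scans for the first position where the pattern succeeds.
The match spans [2:6] → 'rrrr'.
Captured: group 1 = 'rr'.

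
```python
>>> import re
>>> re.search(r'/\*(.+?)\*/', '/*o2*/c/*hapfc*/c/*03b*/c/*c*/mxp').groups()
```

Unlike `match`, `search` isn't anchored — it looks for the pattern anywhere in the string.
The match spans [0:6] → '/*o2*/'.
Captured: group 1 = 'o2'.

('o2',)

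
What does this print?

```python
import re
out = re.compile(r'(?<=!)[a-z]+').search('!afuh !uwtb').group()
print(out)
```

afuh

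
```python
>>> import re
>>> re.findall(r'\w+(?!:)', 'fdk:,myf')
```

['fd', 'myf']

`(?!…)`/`(?<!…)` only lets a position through if the neighbouring text does NOT match; no characters are consumed.
Matches: at [0:2] → 'fd'; at [5:8] → 'myf'.
With no groups in the pattern, `findall` gives back each whole match — 2 here.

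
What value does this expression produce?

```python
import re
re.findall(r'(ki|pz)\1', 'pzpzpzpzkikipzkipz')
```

['pz', 'pz', 'ki']

The backreference `\1` re-matches whatever the first group consumed, character for character.
Scanning left to right: at [0:4] match 'pzpz', group 1 = 'pz'; at [4:8] match 'pzpz', group 1 = 'pz'; at [8:12] match 'kiki', group 1 = 'ki'.
Because there's exactly one group, `findall` drops the full match and keeps group 1 from each hit.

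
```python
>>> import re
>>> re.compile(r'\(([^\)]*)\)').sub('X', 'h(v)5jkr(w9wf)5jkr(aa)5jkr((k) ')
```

Matches: at [1:4] → '(v)'; at [8:14] → '(w9wf)'; at [18:22] → '(aa)'; at [26:30] → '((k)'.
`sub` substitutes 'X' at each match site.

'hX5jkrX5jkrX5jkrX '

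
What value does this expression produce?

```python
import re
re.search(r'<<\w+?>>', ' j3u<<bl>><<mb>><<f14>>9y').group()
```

'<<bl>>'

`search` walks the string left to right and returns the first match it finds.
The match spans [4:10] → '<<bl>>'.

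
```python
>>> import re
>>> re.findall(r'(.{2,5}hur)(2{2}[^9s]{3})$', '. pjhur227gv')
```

[('. pjhur', '227gv')]

2 groups means the one result is a tuple of 2 captured strings — 1 here.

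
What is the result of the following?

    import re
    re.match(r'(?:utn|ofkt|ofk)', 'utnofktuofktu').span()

(0, 3)

With `match`, the pattern is implicitly anchored at the beginning.
The match spans [0:3] → 'utn'.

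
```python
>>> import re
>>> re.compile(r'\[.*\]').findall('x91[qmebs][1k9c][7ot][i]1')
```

['[qmebs][1k9c][7ot][i]']

Since nothing is captured, `findall` lists the 1 matched substring directly.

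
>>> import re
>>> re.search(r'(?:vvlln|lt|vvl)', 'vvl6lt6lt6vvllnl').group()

The match spans [0:3] → 'vvl'.

'vvl'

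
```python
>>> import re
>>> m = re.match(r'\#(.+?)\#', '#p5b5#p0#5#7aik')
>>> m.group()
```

'#p5b5#'

`re.match` won't scan ahead — the pattern has to work from the very first character.
The match spans [0:6] → '#p5b5#'.
Captured: group 1 = 'p5b5'.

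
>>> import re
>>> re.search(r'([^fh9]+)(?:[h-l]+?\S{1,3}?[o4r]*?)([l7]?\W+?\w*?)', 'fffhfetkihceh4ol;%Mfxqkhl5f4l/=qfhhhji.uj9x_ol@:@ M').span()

A `+?`/`*?`/`{m,n}?` starts at its minimum and grows only as far as needed for what follows to match.
The match spans [5:17] → 'etkihceh4ol;'.

(5, 17)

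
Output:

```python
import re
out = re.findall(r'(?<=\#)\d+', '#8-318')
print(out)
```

['8']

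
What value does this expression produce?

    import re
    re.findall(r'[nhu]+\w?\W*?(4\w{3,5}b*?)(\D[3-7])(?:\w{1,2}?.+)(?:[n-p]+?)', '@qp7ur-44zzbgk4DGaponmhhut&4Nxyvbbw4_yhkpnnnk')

The pattern matches one or more of one of [nhu], then optionally a word character, then zero or more of a non-word character (lazy); then the literal '4', then 3 to 5 of a word character, then zero or more of a literal 'b' (lazy) (captured); then a non-digit, then a character in [3-7] (captured); then 1 to 2 of a word character (lazy), then one or more of any character (non-capturing group); then one or more of a character in [n-p] (lazy) (non-capturing group).
Scanning left to right: at [4:44] match 'ur-44zzbgk4DGaponmhhut&4Nxyvbbw4_yhkpnnn', groups = ('44zzbg', 'k4').
`findall` packs the 2 group values into a tuple for every match.

[('44zzbg', 'k4')]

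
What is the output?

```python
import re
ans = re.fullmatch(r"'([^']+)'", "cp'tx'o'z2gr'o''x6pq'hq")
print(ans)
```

None

`fullmatch` succeeds only if the pattern covers the string from start to end.
Here the string isn't matched end-to-end, so the call returns None.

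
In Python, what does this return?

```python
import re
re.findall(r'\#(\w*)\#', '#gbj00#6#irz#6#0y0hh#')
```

['gbj00', 'irz', '0y0hh']

Matches: at [0:7] match '#gbj00#', group 1 = 'gbj00'; at [8:13] match '#irz#', group 1 = 'irz'; at [14:21] match '#0y0hh#', group 1 = '0y0hh'.
Because there's exactly one group, `findall` drops the full match and keeps group 1 from each hit.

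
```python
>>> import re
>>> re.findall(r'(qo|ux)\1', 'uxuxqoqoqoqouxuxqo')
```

`\1` is not a pattern — it's the concrete string captured by group 1, re-applied verbatim.
Because there's exactly one group, `findall` drops the full match and keeps group 1 from each hit.

['ux', 'qo', 'qo', 'ux']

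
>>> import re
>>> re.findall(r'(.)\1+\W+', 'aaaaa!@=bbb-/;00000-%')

['a', 'b', '0']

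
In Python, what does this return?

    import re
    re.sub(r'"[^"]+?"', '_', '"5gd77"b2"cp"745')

'_b2_745'

Each match is replaced by '_'.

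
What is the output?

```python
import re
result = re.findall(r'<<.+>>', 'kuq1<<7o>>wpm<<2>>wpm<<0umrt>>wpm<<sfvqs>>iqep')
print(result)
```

['<<7o>>wpm<<2>>wpm<<0umrt>>wpm<<sfvqs>>']

Scanning left to right: at [4:42] → '<<7o>>wpm<<2>>wpm<<0umrt>>wpm<<sfvqs>>'.
With no groups in the pattern, `findall` gives back each whole match — 1 here.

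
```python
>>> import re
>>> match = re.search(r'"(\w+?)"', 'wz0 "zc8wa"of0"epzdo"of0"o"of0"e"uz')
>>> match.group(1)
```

The match spans [4:11] → '"zc8wa"'.
Captured: group 1 = 'zc8wa'.

'zc8wa'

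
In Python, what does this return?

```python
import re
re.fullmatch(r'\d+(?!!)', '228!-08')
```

None

The negative lookaround is zero-width — it rules out positions where the adjacent text would match, without consuming anything.
`re.fullmatch` is like wrapping the pattern in `^…$` (in single-line mode).
Here the pattern can't cover the whole string, so the call returns None.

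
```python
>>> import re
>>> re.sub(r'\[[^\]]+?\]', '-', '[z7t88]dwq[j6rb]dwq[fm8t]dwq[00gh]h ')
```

'-dwq-dwq-dwq-h '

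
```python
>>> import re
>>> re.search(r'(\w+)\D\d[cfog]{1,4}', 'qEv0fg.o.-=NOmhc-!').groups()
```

The pattern matches one or more of a word character (captured); then a non-digit, then a digit, then 1 to 4 of one of [cfog].
`re.search` scans for the first position where the pattern succeeds.
The match spans [0:6] → 'qEv0fg'.
Captured: group 1 = 'qE'.

('qE',)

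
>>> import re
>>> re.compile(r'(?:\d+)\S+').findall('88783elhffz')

['88783elhffz']

Since nothing is captured, `findall` lists the 1 matched substring directly.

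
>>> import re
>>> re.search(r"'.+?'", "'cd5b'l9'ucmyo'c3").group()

"'cd5b'"

A non-greedy quantifier consumes as few characters as it can — just enough that the remainder of the pattern still matches from where it stops; whatever follows it matches normally.
Unlike `match`, `search` isn't anchored — it looks for the pattern anywhere in the string.
The match spans [0:6] → "'cd5b'".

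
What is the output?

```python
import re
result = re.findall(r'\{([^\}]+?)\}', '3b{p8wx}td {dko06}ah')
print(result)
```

Walking the string: at [2:8] match '{p8wx}', group 1 = 'p8wx'; at [11:18] match '{dko06}', group 1 = 'dko06'.
With a single group, `findall` returns only what that group captured — 2 items.

['p8wx', 'dko06']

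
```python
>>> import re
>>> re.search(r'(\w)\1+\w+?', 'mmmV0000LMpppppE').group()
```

The backreference `\1` re-matches whatever the first group consumed, character for character.
Unlike `match`, `search` isn't anchored — it looks for the pattern anywhere in the string.
The match spans [0:4] → 'mmmV'.
Captured: group 1 = 'm'.

'mmmV'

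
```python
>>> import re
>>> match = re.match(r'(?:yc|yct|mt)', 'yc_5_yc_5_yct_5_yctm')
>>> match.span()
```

(0, 2)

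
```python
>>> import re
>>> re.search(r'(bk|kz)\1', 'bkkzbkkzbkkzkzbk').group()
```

`\1` has to match the exact text group 1 already captured.
The match spans [10:14] → 'kzkz'.

'kzkz'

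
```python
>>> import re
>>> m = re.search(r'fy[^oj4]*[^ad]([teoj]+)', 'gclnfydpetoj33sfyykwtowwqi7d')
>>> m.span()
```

This matches the literal 'fy', then zero or more of any character except [oj4], then any character except [ad]; then one or more of one of [teoj] (captured).
The match spans [4:12] → 'fydpetoj'.

(4, 12)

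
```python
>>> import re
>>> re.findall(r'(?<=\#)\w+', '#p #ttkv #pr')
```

The positive lookaround only admits positions where the adjacent text matches; those characters stay outside the span.
Scanning left to right: at [1:2] → 'p'; at [4:8] → 'ttkv'; at [10:12] → 'pr'.
`findall` yields the raw match text (3 of them) because the pattern has no groups.

['p', 'ttkv', 'pr']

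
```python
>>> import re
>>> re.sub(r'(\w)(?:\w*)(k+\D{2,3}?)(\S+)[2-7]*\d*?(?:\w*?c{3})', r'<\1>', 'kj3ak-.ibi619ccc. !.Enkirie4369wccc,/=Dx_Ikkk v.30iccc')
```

'<k>. !.<E>,/=<D>'

This matches a word character (captured); then zero or more of a word character (non-capturing group); then one or more of the literal 'k', then 2 to 3 of a non-digit (lazy) (captured); then one or more of a non-whitespace character (captured); then zero or more of a character in [2-7], then zero or more of a digit (lazy); then zero or more of a word character (lazy), then exactly 3 of a literal 'c' (non-capturing group).
Each match is replaced using the text its own group 1 captured.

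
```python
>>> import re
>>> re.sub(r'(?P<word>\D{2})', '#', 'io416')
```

Pattern: exactly 2 of a non-digit (captured as 'word').
Matches: at [0:2] → 'io'.
Every occurrence is swapped for '#'.

'#416'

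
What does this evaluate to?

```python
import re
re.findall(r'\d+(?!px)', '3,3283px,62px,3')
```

`(?!…)`/`(?<!…)` only lets a position through if the neighbouring text does NOT match; no characters are consumed.
Since nothing is captured, `findall` lists the 4 matched substrings directly.

['3', '328', '6', '3']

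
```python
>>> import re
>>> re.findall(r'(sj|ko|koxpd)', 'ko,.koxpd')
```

['ko', 'ko']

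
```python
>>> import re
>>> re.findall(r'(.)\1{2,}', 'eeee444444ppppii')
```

['e', '4', 'p']

A backreference is literal: `\1` must see the identical characters the first group matched.
Scanning left to right: at [0:4] match 'eeee', group 1 = 'e'; at [4:10] match '444444', group 1 = '4'; at [10:14] match 'pppp', group 1 = 'p'.
One capturing group, so `findall` returns just the captured substring from each match — 3 in all.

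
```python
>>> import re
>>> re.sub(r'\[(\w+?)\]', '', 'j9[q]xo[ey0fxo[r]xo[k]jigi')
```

Each match is replaced by ''.

'j9xo[ey0fxoxojigi'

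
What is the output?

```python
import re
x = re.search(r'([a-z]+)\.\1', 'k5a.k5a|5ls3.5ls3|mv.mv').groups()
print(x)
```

('mv',)

The match spans [18:23] → 'mv.mv'.
Captured: group 1 = 'mv'.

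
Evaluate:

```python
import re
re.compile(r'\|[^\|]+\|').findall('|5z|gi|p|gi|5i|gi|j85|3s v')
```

['|5z|', '|p|', '|5i|', '|j85|']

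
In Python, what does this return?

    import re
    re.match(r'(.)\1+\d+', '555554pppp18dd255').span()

(0, 6)

`\1` has to match the exact text group 1 already captured.
`match` is anchored at position 0; if the pattern doesn't fit there, it returns None.
The match spans [0:6] → '555554'.
Captured: group 1 = '5'.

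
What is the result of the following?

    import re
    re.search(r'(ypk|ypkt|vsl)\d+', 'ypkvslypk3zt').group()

`re.search` tries every starting position until one works.
The match spans [6:10] → 'ypk3'.
Captured: group 1 = 'ypk'.

'ypk3'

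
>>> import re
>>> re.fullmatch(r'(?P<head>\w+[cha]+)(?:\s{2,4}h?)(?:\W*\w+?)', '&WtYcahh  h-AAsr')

None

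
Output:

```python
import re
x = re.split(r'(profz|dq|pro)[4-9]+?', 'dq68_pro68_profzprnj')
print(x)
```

['', 'dq', '8_', 'pro', '8_profzprnj']

Matches to split on: at [0:3] → 'dq6'; at [5:9] → 'pro6'.
Because the pattern has a capturing group, `split` also inserts each captured text between the pieces.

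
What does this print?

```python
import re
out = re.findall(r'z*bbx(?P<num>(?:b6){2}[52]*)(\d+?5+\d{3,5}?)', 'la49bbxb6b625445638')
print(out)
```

[('b6b625', '445638')]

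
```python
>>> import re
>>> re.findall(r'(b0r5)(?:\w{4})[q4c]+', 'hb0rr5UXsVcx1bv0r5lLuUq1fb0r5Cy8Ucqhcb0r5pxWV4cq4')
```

The pattern matches the literal 'b0', then the literal 'r5' (captured); then exactly 4 of a word character (non-capturing group); then one or more of one of [q4c].
Scanning left to right: at [25:35] match 'b0r5Cy8Ucq', group 1 = 'b0r5'; at [37:49] match 'b0r5pxWV4cq4', group 1 = 'b0r5'.
`findall` collects group 1 from each match (2 total).

['b0r5', 'b0r5']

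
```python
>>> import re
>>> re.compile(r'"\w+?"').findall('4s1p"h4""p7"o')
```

Matches: at [4:8] → '"h4"'; at [8:12] → '"p7"'.
`findall` yields the raw match text (2 of them) because the pattern has no groups.

['"h4"', '"p7"']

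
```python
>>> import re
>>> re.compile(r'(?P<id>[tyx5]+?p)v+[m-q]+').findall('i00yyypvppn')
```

['yyyp']

Pattern: one or more of one of [tyx5] (lazy), then a literal 'p' (captured as 'id'); then one or more of a literal 'v', then one or more of a character in [m-q].
Walking the string: at [3:11] match 'yyypvppn', group 1 = 'yyyp'.
With a single group, `findall` returns only what that group captured — 1 item.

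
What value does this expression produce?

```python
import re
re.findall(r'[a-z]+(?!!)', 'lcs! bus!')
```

['lc', 'bu']

The negative lookahead/lookbehind blocks any match where the forbidden context is present.
Matches: at [0:2] → 'lc'; at [5:7] → 'bu'.
With no groups in the pattern, `findall` gives back each whole match — 2 here.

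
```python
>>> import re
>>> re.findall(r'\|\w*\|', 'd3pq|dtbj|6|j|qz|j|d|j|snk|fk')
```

['|dtbj|', '|j|', '|j|', '|j|']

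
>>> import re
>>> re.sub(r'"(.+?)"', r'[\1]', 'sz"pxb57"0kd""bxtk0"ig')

A `+?`/`*?`/`{m,n}?` starts at its minimum and grows only as far as needed for what follows to match.
Matches: at [2:9] → '"pxb57"'; at [12:20] → '""bxtk0"'.
The replacement refers to a captured group, so each match is rewritten using its own captured text.

'sz[pxb57]0kd["bxtk0]ig'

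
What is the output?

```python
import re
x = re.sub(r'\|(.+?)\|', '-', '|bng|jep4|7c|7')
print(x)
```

-jep4-7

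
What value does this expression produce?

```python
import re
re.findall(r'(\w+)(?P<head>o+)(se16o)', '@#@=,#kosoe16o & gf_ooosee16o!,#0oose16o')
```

[('0o', 'o', 'se16o')]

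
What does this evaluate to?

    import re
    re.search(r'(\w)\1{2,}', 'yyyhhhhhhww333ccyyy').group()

'yyy'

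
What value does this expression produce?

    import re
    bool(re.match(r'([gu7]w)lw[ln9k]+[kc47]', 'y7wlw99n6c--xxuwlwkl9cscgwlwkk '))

`re.match` won't scan ahead — the pattern has to work from the very first character.
Here the pattern fails at index 0, so the call returns None, and `bool(None)` is False.

False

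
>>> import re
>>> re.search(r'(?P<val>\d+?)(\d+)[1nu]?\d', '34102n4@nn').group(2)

Pattern: one or more of a digit (lazy) (captured as 'val'); then one or more of a digit (captured); then optionally one of [1nu], then a digit.
Because the quantifier is non-greedy, it stops expanding at the earliest point where the rest of the pattern can succeed.
`search` walks the string left to right and returns the first match it finds.
The match spans [0:7] → '34102n4'.
Captured: group 1 = '3', group 2 = '4102'.

'4102'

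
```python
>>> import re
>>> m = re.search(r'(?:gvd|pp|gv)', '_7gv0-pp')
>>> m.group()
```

'gv'

`re.search` tries every starting position until one works.
The match spans [2:4] → 'gv'.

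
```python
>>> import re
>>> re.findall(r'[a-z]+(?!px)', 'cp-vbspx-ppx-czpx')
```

['cp', 'vbspx', 'ppx', 'czpx']

`(?!…)`/`(?<!…)` only lets a position through if the neighbouring text does NOT match; no characters are consumed.
Scanning left to right: at [0:2] → 'cp'; at [3:8] → 'vbspx'; at [9:12] → 'ppx'; at [13:17] → 'czpx'.
`findall` yields the raw match text (4 of them) because the pattern has no groups.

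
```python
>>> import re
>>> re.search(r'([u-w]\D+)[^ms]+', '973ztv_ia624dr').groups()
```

('v_ia',)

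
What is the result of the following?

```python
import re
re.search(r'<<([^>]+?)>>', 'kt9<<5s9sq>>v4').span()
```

`search` walks the string left to right and returns the first match it finds.
The match spans [3:12] → '<<5s9sq>>'.
Captured: group 1 = '5s9sq'.

(3, 12)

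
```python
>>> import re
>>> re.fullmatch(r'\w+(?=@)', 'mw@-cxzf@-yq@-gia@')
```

None

The positive lookaround only admits positions where the adjacent text matches; those characters stay outside the span.
`fullmatch` succeeds only if the pattern covers the string from start to end.
Here the string isn't matched end-to-end, so the call returns None.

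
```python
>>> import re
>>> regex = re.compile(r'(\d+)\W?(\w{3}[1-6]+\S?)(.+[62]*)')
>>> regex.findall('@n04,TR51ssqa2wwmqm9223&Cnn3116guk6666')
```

[('04', 'TR51s', 'sqa2wwmqm9223&Cnn3116guk6666')]

3 groups means the one result is a tuple of 3 captured strings — 1 here.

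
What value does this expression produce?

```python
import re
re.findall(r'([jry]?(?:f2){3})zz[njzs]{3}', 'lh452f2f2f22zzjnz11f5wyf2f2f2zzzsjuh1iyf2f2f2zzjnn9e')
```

['yf2f2f2', 'yf2f2f2']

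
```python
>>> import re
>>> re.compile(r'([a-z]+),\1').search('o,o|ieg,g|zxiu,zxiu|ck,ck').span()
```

(0, 3)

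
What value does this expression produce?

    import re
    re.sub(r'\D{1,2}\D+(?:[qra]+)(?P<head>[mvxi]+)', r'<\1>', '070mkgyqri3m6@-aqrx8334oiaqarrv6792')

'070<i>3m6<x>8334<v>6792'

Pattern: 1 to 2 of a non-digit, then one or more of a non-digit; then one or more of one of [qra] (non-capturing group); then one or more of one of [mvxi] (captured as 'head').
`\1` in the replacement pulls in group 1's text for each match.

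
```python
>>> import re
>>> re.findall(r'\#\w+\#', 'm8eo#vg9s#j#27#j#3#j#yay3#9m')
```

['#vg9s#', '#27#', '#3#', '#yay3#']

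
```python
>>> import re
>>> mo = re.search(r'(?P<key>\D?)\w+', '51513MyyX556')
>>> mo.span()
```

The pattern matches optionally a non-digit (captured as 'key'); then one or more of a word character.
`re.search` tries every starting position until one works.
The match spans [0:12] → '51513MyyX556'.
Captured: group 1 = ''.

(0, 12)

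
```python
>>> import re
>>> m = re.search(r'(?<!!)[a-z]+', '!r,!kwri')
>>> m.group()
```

The negative lookaround is zero-width — it rules out positions where the adjacent text would match, without consuming anything.
`re.search` tries every starting position until one works.
The match spans [5:8] → 'wri'.

'wri'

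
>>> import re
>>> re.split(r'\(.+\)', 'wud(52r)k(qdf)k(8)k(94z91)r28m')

['wud', 'r28m']

Matches to split on: at [3:26] → '(52r)k(qdf)k(8)k(94z91)'.
Each match becomes a cut point; 2 segments remain.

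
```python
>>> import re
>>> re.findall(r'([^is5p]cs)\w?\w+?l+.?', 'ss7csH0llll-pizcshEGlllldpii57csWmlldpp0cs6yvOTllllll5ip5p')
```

['7cs', 'zcs', '7cs', '0cs']

This matches any character except [is5p], then the literal 'cs' (captured); then optionally a word character; then one or more of a word character (lazy), then one or more of the literal 'l', then optionally any character.
`findall` collects group 1 from each match (4 total).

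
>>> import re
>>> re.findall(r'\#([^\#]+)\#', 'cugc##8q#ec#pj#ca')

Scanning left to right: at [5:9] match '#8q#', group 1 = '8q'; at [11:15] match '#pj#', group 1 = 'pj'.
Because there's exactly one group, `findall` drops the full match and keeps group 1 from each hit.

['8q', 'pj']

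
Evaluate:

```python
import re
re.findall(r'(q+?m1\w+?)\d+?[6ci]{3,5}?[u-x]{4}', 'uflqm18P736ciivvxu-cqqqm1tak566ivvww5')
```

Pattern: one or more of the literal 'q' (lazy), then the literal 'm1', then one or more of a word character (lazy) (captured); then one or more of a digit (lazy); then 3 to 5 of one of [6ci] (lazy), then exactly 4 of a character in [u-x].
A non-greedy quantifier consumes as few characters as it can — just enough that the remainder of the pattern still matches from where it stops; whatever follows it matches normally.
Walking the string: at [3:18] match 'qm18P736ciivvxu', group 1 = 'qm18P'; at [20:36] match 'qqqm1tak566ivvww', group 1 = 'qqqm1tak'.
`findall` collects group 1 from each match (2 total).

['qm18P', 'qqqm1tak']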